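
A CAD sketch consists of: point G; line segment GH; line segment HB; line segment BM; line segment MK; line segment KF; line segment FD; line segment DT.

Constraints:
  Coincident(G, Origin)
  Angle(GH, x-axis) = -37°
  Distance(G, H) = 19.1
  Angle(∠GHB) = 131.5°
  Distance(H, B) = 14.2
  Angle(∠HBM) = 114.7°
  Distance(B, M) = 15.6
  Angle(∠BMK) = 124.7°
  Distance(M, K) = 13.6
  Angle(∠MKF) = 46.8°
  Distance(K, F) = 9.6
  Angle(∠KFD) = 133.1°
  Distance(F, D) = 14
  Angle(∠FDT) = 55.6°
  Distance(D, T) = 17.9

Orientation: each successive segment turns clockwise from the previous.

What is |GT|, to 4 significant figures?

39.01

G is at the origin; GH runs at -37.0° with length 19.1, so H = (15.25, -11.49). ∠GHB = 131.5° gives HB at -85.50° from the x-axis; with |HB| = 14.2, B = (16.37, -25.65). ∠HBM = 114.7° gives BM at -150.8° from the x-axis; with |BM| = 15.6, M = (2.750, -33.26). ∠BMK = 124.7° gives MK at 153.9° from the x-axis; with |MK| = 13.6, K = (-9.463, -27.28). ∠MKF = 46.8° gives KF at 20.70° from the x-axis; with |KF| = 9.6, F = (-0.4824, -23.88). ∠KFD = 133.1° gives FD at -26.20° from the x-axis; with |FD| = 14.0, D = (12.08, -30.07). ∠FDT = 55.6° gives DT at -150.6° from the x-axis; with |DT| = 17.9, T = (-3.516, -38.85). Then |GT| = |T − G| = 39.01.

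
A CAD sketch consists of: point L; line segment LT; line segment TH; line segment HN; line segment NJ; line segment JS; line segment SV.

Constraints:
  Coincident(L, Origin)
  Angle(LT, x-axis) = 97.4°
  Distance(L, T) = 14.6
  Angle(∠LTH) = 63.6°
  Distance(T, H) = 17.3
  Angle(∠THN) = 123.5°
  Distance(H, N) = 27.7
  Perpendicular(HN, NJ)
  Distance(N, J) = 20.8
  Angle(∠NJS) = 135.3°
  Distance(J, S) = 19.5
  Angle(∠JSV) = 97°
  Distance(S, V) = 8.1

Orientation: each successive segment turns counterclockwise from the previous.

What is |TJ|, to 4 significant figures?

37.79

L is at the origin; LT runs at 97.4° with length 14.6, so T = (-1.880, 14.48). ∠LTH = 63.6° gives TH at -146.2° from the x-axis; with |TH| = 17.3, H = (-16.26, 4.854). ∠THN = 123.5° gives HN at -89.70° from the x-axis; with |HN| = 27.7, N = (-16.11, -22.85). HN is perpendicular to NJ, so NJ runs at 0.3000°; with |NJ| = 20.8, J = (4.688, -22.74). Then |TJ| = |J − T| = 37.79.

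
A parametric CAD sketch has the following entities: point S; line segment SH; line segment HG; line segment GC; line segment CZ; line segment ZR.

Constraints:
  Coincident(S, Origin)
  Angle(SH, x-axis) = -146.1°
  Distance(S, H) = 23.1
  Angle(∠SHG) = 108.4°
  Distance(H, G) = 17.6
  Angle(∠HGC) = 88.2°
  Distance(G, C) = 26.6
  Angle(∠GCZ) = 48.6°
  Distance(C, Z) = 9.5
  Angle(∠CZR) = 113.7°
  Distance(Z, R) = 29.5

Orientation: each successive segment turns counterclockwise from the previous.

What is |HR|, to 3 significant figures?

21.1

S is at the origin; SH runs at -146.1° with length 23.1, so H = (-19.2, -12.9). ∠SHG = 108.4° gives HG at -74.5° from the x-axis; with |HG| = 17.6, G = (-14.5, -29.8). ∠HGC = 88.2° gives GC at 17.3° from the x-axis; with |GC| = 26.6, C = (10.9, -21.9). ∠GCZ = 48.6° gives CZ at 149° from the x-axis; with |CZ| = 9.5, Z = (2.81, -17.0). ∠CZR = 113.7° gives ZR at -145° from the x-axis; with |ZR| = 29.5, R = (-21.4, -33.9). Then |HR| = |R − H| = 21.1.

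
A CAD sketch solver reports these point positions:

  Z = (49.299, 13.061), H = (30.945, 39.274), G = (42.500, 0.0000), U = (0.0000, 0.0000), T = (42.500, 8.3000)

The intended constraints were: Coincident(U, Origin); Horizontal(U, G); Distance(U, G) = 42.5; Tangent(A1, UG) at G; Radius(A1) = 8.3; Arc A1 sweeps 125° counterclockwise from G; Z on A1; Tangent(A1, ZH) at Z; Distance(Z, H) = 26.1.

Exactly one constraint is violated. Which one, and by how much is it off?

Distance(Z, H) = 26.1 — off by 5.90.

U = (0.00, 0.00) ✓; U.y = 0.00, G.y = 0.00 ✓; |UG| = 42.50 ✓; ∠(TG, GU) = 90.00° ✓; |TG| = 8.300 ✓; bearing(T→Z) − bearing(T→G) = 125.0° ✓; |TZ| = 8.300 ✓; ∠(TZ, ZH) = 90.00° ✓; |ZH| = 32.00 ✗.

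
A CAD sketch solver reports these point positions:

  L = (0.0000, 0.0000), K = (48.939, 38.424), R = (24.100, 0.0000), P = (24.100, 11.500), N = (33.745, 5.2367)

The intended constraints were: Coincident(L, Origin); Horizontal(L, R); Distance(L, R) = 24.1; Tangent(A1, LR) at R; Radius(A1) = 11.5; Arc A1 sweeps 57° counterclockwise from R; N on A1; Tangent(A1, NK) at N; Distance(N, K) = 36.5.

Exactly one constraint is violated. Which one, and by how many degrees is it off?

Tangent(A1, NK) at N — off by 8.40°.

L = (0.00, 0.00) ✓; L.y = 0.00, R.y = 0.00 ✓; |LR| = 24.10 ✓; ∠(PR, RL) = 90.00° ✓; |PR| = 11.50 ✓; bearing(P→N) − bearing(P→R) = 57.00° ✓; |PN| = 11.50 ✓; ∠(PN, NK) = 81.60° ✗; |NK| = 36.50 ✓.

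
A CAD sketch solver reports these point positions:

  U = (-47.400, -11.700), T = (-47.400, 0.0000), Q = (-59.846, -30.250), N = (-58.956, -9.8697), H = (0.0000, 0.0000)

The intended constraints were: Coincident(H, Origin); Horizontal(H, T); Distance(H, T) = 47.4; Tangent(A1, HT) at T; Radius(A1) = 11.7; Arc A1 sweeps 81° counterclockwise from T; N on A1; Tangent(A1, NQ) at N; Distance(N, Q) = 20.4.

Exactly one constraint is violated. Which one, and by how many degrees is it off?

Tangent(A1, NQ) at N — off by 6.50°.

H = (0.00, 0.00) ✓; H.y = 0.00, T.y = 0.00 ✓; |HT| = 47.40 ✓; ∠(UT, TH) = 90.00° ✓; |UT| = 11.70 ✓; bearing(U→N) − bearing(U→T) = 81.00° ✓; |UN| = 11.70 ✓; ∠(UN, NQ) = 83.50° ✗; |NQ| = 20.40 ✓.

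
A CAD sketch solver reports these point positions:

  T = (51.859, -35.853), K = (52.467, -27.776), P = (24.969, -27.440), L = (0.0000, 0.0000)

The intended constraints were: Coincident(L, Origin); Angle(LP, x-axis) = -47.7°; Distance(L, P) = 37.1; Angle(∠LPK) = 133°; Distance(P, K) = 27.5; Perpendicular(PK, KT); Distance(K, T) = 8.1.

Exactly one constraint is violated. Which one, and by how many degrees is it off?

Perpendicular(PK, KT) — off by 3.60°.

L = (0.00, 0.00) ✓; LP at -47.70° ✓; |LP| = 37.10 ✓; ∠LPK = 133.0° ✓; |PK| = 27.50 ✓; ∠(PK, KT) = 93.60° ✗; |KT| = 8.100 ✓.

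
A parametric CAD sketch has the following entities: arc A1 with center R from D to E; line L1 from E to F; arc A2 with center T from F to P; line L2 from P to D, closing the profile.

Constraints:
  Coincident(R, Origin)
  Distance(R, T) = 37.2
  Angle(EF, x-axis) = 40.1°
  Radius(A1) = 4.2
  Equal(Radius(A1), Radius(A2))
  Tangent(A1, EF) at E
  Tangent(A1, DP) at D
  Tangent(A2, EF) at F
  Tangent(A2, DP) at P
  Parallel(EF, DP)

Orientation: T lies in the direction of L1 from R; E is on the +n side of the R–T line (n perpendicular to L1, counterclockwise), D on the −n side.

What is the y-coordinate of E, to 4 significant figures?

3.213

The slot axis is L1's direction at 40.1°, so u = (cos 40.1°, sin 40.1°) = (0.7649, 0.6441) and n = (−sin 40.1°, cos 40.1°) = (-0.6441, 0.7649). R is at the origin and T lies 37.2 along u from R, so T = 37.2·u = (28.46, 23.96). Tangency of A1 to both parallel lines with radius 4.2 puts E and D at R ± 4.2·n: E = (-2.705, 3.213), D = (2.705, -3.213). So E.y = 3.213.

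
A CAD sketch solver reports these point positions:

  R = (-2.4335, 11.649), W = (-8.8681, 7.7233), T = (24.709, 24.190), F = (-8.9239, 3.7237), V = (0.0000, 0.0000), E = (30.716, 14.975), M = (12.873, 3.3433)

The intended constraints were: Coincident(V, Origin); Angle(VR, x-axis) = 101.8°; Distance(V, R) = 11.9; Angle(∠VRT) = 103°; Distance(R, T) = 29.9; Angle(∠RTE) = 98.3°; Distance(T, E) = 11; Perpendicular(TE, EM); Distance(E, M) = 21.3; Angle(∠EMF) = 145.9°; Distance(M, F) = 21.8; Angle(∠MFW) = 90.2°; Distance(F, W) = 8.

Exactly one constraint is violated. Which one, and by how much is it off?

Distance(F, W) = 8 — off by 4.00.

V = (0.00, 0.00) ✓; VR at 101.8° ✓; |VR| = 11.90 ✓; ∠VRT = 103.0° ✓; |RT| = 29.90 ✓; ∠RTE = 98.30° ✓; |TE| = 11.00 ✓; ∠(TE, EM) = 90.00° ✓; |EM| = 21.30 ✓; ∠EMF = 145.9° ✓; |MF| = 21.80 ✓; ∠MFW = 90.20° ✓; |FW| = 4.000 ✗.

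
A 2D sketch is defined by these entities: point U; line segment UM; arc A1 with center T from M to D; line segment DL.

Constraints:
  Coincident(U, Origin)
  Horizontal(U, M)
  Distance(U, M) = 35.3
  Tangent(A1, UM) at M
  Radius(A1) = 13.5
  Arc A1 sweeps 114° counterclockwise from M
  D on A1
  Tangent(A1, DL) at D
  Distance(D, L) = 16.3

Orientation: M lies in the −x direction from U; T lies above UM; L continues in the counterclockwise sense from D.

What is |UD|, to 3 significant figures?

29.8

U is at the origin; U and M share the same y with |UM| = 35.3 and M on the −x side, so M = (-35.3, 0.00). Since A1 is tangent to UM there, TM ⟂ UM, so T = M + (0, 13.5) = (-35.3, 13.5). On A1, M sits at bearing -90° from T; a 114° counterclockwise sweep puts D at bearing 24°, so D = T + 13.5·(cos 24°, sin 24°) = (-23.0, 19.0). Then |UD| = |D − U| = 29.8.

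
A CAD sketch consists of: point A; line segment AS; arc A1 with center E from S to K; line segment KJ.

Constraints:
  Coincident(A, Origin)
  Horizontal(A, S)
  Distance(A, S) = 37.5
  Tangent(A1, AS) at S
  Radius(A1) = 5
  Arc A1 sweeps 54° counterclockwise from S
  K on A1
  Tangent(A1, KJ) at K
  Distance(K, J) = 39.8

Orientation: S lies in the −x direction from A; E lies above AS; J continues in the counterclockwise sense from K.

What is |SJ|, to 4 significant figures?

43.89

A is at the origin; A and S share the same y with |AS| = 37.5 and S on the −x side, so S = (-37.50, 0.000). Tangency of A1 to AS means the radius ES is perpendicular to AS, so E = S + (0, 5) = (-37.50, 5.000). On A1, S sits at bearing -90° from E; a 54° counterclockwise sweep puts K at bearing -36°, so K = E + 5.0·(cos -36°, sin -36°) = (-33.45, 2.061). A1 meets KJ tangentially, so EK is at right angles to KJ, so KJ runs along (−sin -36°, cos -36°); with |KJ| = 39.8, J = (-10.06, 34.26). Then |SJ| = |J − S| = 43.89.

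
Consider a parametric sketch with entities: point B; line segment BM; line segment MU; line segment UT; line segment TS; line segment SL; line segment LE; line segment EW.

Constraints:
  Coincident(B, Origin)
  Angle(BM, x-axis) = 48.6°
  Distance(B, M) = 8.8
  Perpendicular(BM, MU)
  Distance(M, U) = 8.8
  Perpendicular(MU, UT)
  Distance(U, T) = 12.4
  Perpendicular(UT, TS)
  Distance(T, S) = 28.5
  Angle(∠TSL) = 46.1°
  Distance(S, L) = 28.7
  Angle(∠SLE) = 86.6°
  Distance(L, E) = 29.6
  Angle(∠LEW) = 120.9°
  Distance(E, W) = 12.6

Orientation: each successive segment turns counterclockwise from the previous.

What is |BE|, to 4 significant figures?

20.81

B is at the origin; BM runs at 48.6° with length 8.8, so M = (5.820, 6.601). BM is perpendicular to MU, so MU runs at 138.6°; with |MU| = 8.8, U = (-0.7814, 12.42). MU is perpendicular to UT, so UT runs at -131.4°; with |UT| = 12.4, T = (-8.982, 3.119). UT is perpendicular to TS, so TS runs at -41.40°; with |TS| = 28.5, S = (12.40, -15.73). ∠TSL = 46.1° gives SL at 92.50° from the x-axis; with |SL| = 28.7, L = (11.14, 12.94). ∠SLE = 86.6° gives LE at -174.1° from the x-axis; with |LE| = 29.6, E = (-18.30, 9.902). Then |BE| = |E − B| = 20.81.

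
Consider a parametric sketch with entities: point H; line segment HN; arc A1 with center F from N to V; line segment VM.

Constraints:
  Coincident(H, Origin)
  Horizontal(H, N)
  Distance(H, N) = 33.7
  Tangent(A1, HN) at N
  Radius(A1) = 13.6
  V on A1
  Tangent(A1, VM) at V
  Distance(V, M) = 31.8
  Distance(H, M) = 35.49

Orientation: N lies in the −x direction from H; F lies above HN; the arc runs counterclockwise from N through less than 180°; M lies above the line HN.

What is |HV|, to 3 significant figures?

22.9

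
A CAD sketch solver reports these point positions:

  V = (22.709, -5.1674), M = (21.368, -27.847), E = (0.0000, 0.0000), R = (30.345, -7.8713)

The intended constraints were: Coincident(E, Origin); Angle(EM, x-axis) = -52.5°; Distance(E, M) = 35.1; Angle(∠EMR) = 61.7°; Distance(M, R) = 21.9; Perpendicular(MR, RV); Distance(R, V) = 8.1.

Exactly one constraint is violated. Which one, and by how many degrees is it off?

Perpendicular(MR, RV) — off by 4.70°.

E = (0.00, 0.00) ✓; EM at -52.50° ✓; |EM| = 35.10 ✓; ∠EMR = 61.70° ✓; |MR| = 21.90 ✓; ∠(MR, RV) = 94.70° ✗; |RV| = 8.101 ✓.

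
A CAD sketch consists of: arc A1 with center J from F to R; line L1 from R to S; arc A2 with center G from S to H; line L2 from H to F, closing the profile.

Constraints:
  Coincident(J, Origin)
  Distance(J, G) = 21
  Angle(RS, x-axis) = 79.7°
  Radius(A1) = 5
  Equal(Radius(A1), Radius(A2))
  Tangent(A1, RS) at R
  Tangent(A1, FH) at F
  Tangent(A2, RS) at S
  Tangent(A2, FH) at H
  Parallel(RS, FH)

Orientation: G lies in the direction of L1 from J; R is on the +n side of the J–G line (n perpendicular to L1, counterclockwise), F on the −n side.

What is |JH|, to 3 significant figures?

21.6

The slot axis is L1's direction at 79.7°, so u = (cos 79.7°, sin 79.7°) = (0.179, 0.984) and n = (−sin 79.7°, cos 79.7°) = (-0.984, 0.179). J is at the origin and G lies 21.0 along u from J, so G = 21.0·u = (3.75, 20.7). Tangency of A1 to both parallel lines with radius 5.0 puts R and F at J ± 5.0·n: R = (-4.92, 0.894), F = (4.92, -0.894). Equal radii place S and H the same way about G: S = G + 5.0·n = (-1.16, 21.6), H = G − 5.0·n = (8.67, 19.8). Then |JH| = |H − J| = 21.6.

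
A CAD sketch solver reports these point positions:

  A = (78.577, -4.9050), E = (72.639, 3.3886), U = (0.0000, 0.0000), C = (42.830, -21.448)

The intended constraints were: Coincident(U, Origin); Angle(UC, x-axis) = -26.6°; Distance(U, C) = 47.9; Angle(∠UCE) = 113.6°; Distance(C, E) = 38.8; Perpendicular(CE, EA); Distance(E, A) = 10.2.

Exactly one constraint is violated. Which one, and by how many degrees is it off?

Perpendicular(CE, EA) — off by 4.20°.

U = (0.00, 0.00) ✓; UC at -26.60° ✓; |UC| = 47.90 ✓; ∠UCE = 113.6° ✓; |CE| = 38.80 ✓; ∠(CE, EA) = 94.20° ✗; |EA| = 10.20 ✓.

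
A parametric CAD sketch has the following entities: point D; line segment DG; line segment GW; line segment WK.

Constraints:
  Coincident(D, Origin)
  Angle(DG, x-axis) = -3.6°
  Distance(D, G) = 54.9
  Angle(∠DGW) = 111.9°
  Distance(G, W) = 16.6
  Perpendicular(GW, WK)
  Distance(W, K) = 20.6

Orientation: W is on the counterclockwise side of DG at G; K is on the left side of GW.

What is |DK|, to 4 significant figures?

47.91

D is at the origin; DG runs at -3.6° with length 54.9, so G = 54.9·(cos -3.6°, sin -3.6°) = (54.79, -3.447). ∠DGW = 111.9°, so GW runs at -3.6° + (180° − 111.9°) = 64.50° from the x-axis; with |GW| = 16.6, W = G + 16.6·(cos 64.50°, sin 64.50°) = (61.94, 11.54). GW ⟂ WK; with |WK| = 20.6 on the left of GW, K = W + 20.6·(-0.9026, 0.4305) = (43.34, 20.40). Then |DK| = |K − D| = 47.91.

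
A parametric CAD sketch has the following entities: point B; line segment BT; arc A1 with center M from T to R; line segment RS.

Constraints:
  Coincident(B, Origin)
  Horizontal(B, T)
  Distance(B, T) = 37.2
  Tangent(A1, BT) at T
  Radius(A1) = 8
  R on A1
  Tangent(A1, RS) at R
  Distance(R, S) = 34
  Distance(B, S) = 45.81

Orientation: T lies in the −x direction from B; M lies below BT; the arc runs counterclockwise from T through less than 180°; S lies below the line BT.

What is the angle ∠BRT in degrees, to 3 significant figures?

47.4°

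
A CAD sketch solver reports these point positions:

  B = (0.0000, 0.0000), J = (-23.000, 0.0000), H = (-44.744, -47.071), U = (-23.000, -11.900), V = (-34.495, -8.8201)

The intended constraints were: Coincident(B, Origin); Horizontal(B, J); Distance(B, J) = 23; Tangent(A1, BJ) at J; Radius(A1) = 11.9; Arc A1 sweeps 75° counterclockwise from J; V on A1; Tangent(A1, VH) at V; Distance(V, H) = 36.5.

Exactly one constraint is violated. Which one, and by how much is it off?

Distance(V, H) = 36.5 — off by 3.10.

B = (0.00, 0.00) ✓; B.y = 0.00, J.y = 0.00 ✓; |BJ| = 23.00 ✓; ∠(UJ, JB) = 90.00° ✓; |UJ| = 11.90 ✓; bearing(U→V) − bearing(U→J) = 75.00° ✓; |UV| = 11.90 ✓; ∠(UV, VH) = 90.00° ✓; |VH| = 39.60 ✗.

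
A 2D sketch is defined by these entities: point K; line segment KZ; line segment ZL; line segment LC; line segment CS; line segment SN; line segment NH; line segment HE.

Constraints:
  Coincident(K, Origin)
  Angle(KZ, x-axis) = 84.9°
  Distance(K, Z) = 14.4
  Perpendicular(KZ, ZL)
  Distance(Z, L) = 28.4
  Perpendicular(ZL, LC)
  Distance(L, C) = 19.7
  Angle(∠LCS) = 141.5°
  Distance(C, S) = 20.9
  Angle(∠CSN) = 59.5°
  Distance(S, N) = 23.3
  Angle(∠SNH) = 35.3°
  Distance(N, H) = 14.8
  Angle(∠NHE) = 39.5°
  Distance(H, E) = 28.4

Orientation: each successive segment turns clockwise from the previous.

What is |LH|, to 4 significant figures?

24.27

K is at the origin; KZ runs at 84.9° with length 14.4, so Z = (1.280, 14.34). The perpendicularity gives ZL at right angles to KZ, so ZL runs at -5.100°; with |ZL| = 28.4, L = (29.57, 11.82). The perpendicularity gives LC at right angles to ZL, so LC runs at -95.10°; with |LC| = 19.7, C = (27.82, -7.804). ∠LCS = 141.5° gives CS at -133.6° from the x-axis; with |CS| = 20.9, S = (13.40, -22.94). ∠CSN = 59.5° gives SN at 105.9° from the x-axis; with |SN| = 23.3, N = (7.020, -0.5302). ∠SNH = 35.3° gives NH at -38.80° from the x-axis; with |NH| = 14.8, H = (18.55, -9.804). Then |LH| = |H − L| = 24.27.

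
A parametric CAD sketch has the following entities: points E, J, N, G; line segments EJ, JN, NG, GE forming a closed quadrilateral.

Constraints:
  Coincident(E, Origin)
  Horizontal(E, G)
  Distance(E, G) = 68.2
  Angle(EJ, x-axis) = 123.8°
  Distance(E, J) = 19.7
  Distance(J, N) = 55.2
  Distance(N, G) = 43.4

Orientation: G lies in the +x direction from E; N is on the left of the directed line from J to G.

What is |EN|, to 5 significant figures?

53.562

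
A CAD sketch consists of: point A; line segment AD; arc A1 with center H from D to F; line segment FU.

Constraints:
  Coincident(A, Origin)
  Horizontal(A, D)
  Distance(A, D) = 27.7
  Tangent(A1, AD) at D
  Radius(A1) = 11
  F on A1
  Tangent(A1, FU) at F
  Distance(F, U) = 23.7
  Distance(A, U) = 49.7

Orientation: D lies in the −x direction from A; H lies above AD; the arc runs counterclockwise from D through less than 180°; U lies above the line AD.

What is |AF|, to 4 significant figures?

26.13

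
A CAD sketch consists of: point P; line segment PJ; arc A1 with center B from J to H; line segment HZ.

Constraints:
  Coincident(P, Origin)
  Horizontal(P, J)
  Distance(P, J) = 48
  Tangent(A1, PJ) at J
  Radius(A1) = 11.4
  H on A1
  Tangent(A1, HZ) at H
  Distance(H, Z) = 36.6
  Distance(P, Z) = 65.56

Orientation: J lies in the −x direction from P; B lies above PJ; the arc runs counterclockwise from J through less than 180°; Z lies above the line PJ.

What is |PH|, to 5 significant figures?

39.125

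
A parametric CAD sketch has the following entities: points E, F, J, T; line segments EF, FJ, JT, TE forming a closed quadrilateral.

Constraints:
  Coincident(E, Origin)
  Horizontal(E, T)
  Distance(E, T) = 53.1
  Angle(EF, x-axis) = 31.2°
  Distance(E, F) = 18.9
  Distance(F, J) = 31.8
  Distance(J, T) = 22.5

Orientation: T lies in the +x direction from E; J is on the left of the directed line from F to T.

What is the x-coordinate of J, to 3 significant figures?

45.8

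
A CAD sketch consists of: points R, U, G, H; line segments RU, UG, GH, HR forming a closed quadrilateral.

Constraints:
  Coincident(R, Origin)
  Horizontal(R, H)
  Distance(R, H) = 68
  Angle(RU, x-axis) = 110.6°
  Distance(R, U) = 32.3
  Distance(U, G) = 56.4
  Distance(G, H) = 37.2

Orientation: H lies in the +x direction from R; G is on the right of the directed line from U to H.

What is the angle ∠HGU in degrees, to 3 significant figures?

129°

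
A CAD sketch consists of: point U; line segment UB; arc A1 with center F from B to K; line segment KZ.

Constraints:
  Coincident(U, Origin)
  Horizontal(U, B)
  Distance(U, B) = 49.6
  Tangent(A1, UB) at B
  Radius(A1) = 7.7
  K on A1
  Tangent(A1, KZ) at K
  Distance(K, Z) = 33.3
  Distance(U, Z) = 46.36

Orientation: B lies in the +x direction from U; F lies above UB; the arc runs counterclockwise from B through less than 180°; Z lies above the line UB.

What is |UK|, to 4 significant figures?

56.34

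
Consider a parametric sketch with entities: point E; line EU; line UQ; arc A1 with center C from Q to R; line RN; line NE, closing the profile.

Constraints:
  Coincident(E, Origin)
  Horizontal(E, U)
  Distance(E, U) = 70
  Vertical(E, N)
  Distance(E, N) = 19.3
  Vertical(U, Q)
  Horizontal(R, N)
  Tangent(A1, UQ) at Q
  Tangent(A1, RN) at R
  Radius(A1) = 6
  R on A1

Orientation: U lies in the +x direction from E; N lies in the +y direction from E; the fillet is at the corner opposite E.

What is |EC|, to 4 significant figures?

65.37

E and N share the same x with |EN| = 19.3 and N on the +y side, so N = (0.000, 19.30). The virtual corner opposite E is at (70.00, 19.30). A1 meets UQ tangentially, so CQ is at right angles to UQ and A1 meets RN tangentially, so CR is at right angles to RN, with radius 6.0, so the center C sits 6.0 in from both sides at C = (64.00, 13.30). Then |EC| = |C − E| = 65.37.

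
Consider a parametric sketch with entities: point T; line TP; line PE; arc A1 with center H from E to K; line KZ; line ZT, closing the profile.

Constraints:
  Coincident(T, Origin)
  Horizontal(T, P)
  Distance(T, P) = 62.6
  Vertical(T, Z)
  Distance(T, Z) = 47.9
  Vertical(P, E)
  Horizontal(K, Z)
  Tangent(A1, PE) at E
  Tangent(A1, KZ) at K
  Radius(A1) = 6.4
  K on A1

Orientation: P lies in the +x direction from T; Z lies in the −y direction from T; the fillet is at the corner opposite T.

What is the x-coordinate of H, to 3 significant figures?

56.2

T is at the origin; T and P share the same y with |TP| = 62.6 and P on the +x side, so P = (62.6, 0.00). TZ is vertical with |TZ| = 47.9 and Z on the −y side, so Z = (0.00, -47.9). The virtual corner opposite T is at (62.6, -47.9). A1 meets PE tangentially, so HE is at right angles to PE and the tangent condition forces HK to be normal to KZ, with radius 6.4, so the center H sits 6.4 in from both sides at H = (56.2, -41.5). So H.x = 56.2.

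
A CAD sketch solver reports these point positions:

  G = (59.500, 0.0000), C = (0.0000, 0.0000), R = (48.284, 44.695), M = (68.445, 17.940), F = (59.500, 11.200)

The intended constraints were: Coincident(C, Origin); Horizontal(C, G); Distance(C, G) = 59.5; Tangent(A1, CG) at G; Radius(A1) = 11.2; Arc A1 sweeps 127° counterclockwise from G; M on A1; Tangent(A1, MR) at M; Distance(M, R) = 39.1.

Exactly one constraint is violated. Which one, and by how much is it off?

Distance(M, R) = 39.1 — off by 5.60.

C = (0.00, 0.00) ✓; C.y = 0.00, G.y = 0.00 ✓; |CG| = 59.50 ✓; ∠(FG, GC) = 90.00° ✓; |FG| = 11.20 ✓; bearing(F→M) − bearing(F→G) = 127.0° ✓; |FM| = 11.20 ✓; ∠(FM, MR) = 90.00° ✓; |MR| = 33.50 ✗.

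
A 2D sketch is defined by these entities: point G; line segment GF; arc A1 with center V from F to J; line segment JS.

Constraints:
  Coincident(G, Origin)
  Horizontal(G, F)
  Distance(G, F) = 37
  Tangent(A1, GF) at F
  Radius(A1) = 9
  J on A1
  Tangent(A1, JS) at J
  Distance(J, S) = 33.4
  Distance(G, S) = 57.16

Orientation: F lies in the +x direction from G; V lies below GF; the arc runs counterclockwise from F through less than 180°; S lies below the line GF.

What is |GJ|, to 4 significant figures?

30.49

G is at the origin; G and F share the same y with |GF| = 37.0 and F on the +x side, so F = (37.00, 0.000). Since A1 is tangent to GF there, VF ⟂ GF, so V = F + (0, -9) = (37.00, -9.000). Since VJ ⟂ JS (tangency), |VS| = √(9.0² + 33.4²) = 34.59 regardless of where J sits on A1. So S lies on both circle(G, 57.16) and circle(V, 34.59); the below-GF intersection is S = (36.97, -43.59). J is the foot of the tangent from S: J = (28.31, -11.34).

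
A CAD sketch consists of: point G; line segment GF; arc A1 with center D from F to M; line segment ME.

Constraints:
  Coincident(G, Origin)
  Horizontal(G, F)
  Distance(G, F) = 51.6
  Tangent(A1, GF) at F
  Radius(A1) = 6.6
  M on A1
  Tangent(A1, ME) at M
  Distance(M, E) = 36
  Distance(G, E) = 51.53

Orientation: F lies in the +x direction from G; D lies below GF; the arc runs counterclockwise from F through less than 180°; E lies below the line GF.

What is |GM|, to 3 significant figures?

45.6

G is at the origin; G and F share the same y with |GF| = 51.6 and F on the +x side, so F = (51.6, 0.00). A1 meets GF tangentially, so DF is at right angles to GF, so D = F + (0, -6.6) = (51.6, -6.60). Since DM ⟂ ME (tangency), |DE| = √(6.6² + 36.0²) = 36.6 regardless of where M sits on A1. So E lies on both circle(G, 51.53) and circle(D, 36.6); the below-GF intersection is E = (34.0, -38.7). M is the foot of the tangent from E: M = (45.3, -4.53).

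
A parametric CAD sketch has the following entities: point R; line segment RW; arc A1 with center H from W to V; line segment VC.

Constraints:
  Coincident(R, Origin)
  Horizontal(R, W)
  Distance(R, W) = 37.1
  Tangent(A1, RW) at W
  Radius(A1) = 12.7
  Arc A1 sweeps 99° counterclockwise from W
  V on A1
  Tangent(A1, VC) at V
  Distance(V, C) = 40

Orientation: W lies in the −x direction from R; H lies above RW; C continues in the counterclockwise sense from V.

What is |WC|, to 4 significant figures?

54.56

R is at the origin; R and W share the same y with |RW| = 37.1 and W on the −x side, so W = (-37.10, 0.000). A1 meets RW tangentially, so HW is at right angles to RW, so H = W + (0, 12.7) = (-37.10, 12.70). On A1, W sits at bearing -90° from H; a 99° counterclockwise sweep puts V at bearing 9°, so V = H + 12.7·(cos 9°, sin 9°) = (-24.56, 14.69). Tangency of A1 to VC means the radius HV is perpendicular to VC, so VC runs along (−sin 9°, cos 9°); with |VC| = 40.0, C = (-30.81, 54.19). Then |WC| = |C − W| = 54.56.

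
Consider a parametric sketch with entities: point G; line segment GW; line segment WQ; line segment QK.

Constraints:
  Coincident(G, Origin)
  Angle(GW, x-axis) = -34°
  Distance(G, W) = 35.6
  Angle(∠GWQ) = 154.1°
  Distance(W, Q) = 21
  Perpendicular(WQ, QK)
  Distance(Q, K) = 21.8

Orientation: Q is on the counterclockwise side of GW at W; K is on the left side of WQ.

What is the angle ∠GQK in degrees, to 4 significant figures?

73.66°

G is at the origin; GW runs at -34.0° with length 35.6, so W = 35.6·(cos -34.0°, sin -34.0°) = (29.51, -19.91). ∠GWQ = 154.1°, so WQ runs at -34.0° + (180° − 154.1°) = -8.100° from the x-axis; with |WQ| = 21.0, Q = W + 21.0·(cos -8.100°, sin -8.100°) = (50.30, -22.87). The perpendicularity gives QK at right angles to WQ; with |QK| = 21.8 on the left of WQ, K = Q + 21.8·(0.1409, 0.9900) = (53.38, -1.284). Then cos ∠GQK = QG·QK / (|QG||QK|), giving 73.66°.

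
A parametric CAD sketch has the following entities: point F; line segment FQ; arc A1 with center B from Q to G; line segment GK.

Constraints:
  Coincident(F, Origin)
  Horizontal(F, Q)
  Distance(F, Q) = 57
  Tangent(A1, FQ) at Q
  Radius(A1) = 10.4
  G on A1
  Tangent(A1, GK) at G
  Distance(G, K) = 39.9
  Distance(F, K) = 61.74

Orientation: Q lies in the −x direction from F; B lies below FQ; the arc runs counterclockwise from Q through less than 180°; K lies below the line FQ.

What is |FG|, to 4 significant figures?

67.17

F is at the origin; FQ is horizontal with |FQ| = 57.0 and Q on the −x side, so Q = (-57.00, 0.000). A1 meets FQ tangentially, so BQ is at right angles to FQ, so B = Q + (0, -10.4) = (-57.00, -10.40). Since BG ⟂ GK (tangency), |BK| = √(10.4² + 39.9²) = 41.23 regardless of where G sits on A1. So K lies on both circle(F, 61.74) and circle(B, 41.23); the below-FQ intersection is K = (-39.28, -47.63). G is the foot of the tangent from K: G = (-64.96, -17.09).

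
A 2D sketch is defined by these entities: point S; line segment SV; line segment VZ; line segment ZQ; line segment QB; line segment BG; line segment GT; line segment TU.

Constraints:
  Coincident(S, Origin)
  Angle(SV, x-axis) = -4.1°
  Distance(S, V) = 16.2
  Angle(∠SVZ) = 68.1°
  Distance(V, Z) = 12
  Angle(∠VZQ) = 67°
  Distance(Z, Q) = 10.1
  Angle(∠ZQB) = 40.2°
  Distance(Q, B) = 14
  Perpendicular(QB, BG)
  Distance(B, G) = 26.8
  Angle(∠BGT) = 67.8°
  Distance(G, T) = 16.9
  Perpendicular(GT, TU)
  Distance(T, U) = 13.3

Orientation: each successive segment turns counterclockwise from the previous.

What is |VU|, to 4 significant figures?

15.24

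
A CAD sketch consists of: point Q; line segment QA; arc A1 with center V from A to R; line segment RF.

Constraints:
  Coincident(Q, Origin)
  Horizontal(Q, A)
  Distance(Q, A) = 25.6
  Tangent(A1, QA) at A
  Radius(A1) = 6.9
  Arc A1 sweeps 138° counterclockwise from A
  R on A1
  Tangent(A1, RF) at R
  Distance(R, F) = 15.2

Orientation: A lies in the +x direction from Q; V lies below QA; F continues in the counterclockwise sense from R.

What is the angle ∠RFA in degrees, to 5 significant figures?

31.255°

On A1, A sits at bearing 90° from V; a 138° counterclockwise sweep puts R at bearing 228°, so R = V + 6.9·(cos 228°, sin 228°) = (20.983, -12.028). The tangent condition forces VR to be normal to RF, so RF runs along (−sin 228°, cos 228°); with |RF| = 15.2, F = (32.279, -22.198). Then cos ∠RFA = FR·FA / (|FR||FA|), giving 31.255°.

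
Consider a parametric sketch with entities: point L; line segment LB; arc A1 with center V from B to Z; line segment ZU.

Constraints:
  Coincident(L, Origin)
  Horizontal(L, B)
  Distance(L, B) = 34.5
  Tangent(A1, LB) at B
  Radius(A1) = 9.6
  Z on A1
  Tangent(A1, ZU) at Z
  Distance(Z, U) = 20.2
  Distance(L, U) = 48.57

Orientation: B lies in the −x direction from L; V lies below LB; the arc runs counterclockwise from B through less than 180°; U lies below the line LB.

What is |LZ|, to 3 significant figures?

45.4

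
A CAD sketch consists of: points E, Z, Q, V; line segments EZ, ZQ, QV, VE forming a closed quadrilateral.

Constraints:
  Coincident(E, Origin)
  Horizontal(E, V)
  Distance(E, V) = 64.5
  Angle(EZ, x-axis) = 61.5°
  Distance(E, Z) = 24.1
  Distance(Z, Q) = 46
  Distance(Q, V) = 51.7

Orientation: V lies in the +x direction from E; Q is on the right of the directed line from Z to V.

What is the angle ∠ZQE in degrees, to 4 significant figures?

28.68°

Checks: |ZQ| = 46.00 ✓; |QV| = 51.70 ✓.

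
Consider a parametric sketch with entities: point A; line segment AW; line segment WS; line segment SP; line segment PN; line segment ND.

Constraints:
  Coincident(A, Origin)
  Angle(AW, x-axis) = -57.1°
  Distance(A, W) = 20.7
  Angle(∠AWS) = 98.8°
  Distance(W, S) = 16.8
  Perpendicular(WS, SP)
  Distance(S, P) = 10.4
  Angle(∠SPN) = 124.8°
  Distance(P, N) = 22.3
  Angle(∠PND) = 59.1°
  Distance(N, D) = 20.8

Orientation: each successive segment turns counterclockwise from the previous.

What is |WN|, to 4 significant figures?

23.18

WS ⟂ SP, so SP runs at 114.1°; with |SP| = 10.4, P = (22.33, -1.027). ∠SPN = 124.8° gives PN at 169.3° from the x-axis; with |PN| = 22.3, N = (0.4204, 3.114). Then |WN| = |N − W| = 23.18.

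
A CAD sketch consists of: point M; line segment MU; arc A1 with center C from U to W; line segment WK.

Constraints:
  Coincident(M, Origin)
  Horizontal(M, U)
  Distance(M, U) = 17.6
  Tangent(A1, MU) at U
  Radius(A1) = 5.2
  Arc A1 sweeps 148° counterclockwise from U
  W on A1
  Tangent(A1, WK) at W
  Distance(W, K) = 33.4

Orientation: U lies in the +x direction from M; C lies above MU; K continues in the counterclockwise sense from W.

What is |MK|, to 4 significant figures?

28.45

M is at the origin; MU is horizontal with |MU| = 17.6 and U on the +x side, so U = (17.60, 0.000). Tangency of A1 to MU means the radius CU is perpendicular to MU, so C = U + (0, 5.2) = (17.60, 5.200). On A1, U sits at bearing -90° from C; a 148° counterclockwise sweep puts W at bearing 58°, so W = C + 5.2·(cos 58°, sin 58°) = (20.36, 9.610). The tangent condition forces CW to be normal to WK, so WK runs along (−sin 58°, cos 58°); with |WK| = 33.4, K = (-7.969, 27.31). Then |MK| = |K − M| = 28.45.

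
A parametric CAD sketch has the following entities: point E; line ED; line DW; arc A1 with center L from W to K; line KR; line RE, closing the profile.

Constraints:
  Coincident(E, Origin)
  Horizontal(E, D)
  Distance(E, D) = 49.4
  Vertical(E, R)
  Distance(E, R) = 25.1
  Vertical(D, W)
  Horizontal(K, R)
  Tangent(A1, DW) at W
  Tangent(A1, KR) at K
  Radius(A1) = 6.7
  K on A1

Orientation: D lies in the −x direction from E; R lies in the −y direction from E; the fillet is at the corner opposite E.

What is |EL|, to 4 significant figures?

46.50

E is at the origin; ED is horizontal with |ED| = 49.4 and D on the −x side, so D = (-49.40, 0.000). ER is vertical with |ER| = 25.1 and R on the −y side, so R = (0.000, -25.10). The virtual corner opposite E is at (-49.40, -25.10). Tangency of A1 to DW means the radius LW is perpendicular to DW and A1 meets KR tangentially, so LK is at right angles to KR, with radius 6.7, so the center L sits 6.7 in from both sides at L = (-42.70, -18.40). Then |EL| = |L − E| = 46.50.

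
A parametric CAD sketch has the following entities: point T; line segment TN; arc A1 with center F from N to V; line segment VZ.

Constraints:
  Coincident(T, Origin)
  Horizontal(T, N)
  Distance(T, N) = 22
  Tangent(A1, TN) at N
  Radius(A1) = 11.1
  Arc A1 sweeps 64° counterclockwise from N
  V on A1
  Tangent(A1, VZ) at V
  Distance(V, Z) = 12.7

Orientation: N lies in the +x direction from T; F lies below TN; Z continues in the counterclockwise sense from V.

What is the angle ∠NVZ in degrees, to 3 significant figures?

148°

On A1, N sits at bearing 90° from F; a 64° counterclockwise sweep puts V at bearing 154°, so V = F + 11.1·(cos 154°, sin 154°) = (12.0, -6.23). Since A1 is tangent to VZ there, FV ⟂ VZ, so VZ runs along (−sin 154°, cos 154°); with |VZ| = 12.7, Z = (6.46, -17.6). Then cos ∠NVZ = VN·VZ / (|VN||VZ|), giving 148°.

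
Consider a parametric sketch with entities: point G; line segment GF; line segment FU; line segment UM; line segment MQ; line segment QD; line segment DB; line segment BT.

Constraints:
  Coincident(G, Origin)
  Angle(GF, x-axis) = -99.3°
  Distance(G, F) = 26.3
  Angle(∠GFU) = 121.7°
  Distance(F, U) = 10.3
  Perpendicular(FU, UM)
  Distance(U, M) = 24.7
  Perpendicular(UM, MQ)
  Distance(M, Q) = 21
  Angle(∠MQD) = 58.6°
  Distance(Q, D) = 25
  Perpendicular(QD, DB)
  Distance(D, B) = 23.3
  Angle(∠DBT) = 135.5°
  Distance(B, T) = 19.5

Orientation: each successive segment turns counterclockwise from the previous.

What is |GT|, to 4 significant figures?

42.52

The perpendicularity gives DB at right angles to QD, so DB runs at -9.600°; with |DB| = 23.3, B = (22.68, -28.83). ∠DBT = 135.5° gives BT at 34.90° from the x-axis; with |BT| = 19.5, T = (38.68, -17.67). Then |GT| = |T − G| = 42.52.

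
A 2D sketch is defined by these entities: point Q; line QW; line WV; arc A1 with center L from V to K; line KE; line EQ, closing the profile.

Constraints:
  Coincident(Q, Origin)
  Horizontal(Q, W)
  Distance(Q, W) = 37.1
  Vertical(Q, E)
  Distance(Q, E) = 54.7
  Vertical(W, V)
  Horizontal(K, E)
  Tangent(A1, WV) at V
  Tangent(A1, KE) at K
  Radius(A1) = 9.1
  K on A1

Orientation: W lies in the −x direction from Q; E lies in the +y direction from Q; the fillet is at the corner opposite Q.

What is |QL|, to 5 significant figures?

53.510

Q is at the origin; QW is horizontal with |QW| = 37.1 and W on the −x side, so W = (-37.100, 0.0000). Q and E share the same x with |QE| = 54.7 and E on the +y side, so E = (0.0000, 54.700). The virtual corner opposite Q is at (-37.100, 54.700). A1 meets WV tangentially, so LV is at right angles to WV and the tangent condition forces LK to be normal to KE, with radius 9.1, so the center L sits 9.1 in from both sides at L = (-28.000, 45.600). Then |QL| = |L − Q| = 53.510.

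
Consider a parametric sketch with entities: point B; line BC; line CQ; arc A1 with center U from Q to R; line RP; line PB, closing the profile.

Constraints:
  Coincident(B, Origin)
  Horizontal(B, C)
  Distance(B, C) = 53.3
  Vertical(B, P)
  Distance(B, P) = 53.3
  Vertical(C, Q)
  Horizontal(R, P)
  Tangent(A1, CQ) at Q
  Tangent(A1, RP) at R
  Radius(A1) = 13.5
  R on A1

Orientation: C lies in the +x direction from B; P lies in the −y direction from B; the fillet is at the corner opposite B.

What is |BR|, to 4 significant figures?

66.52

B is at the origin; BC is horizontal with |BC| = 53.3 and C on the +x side, so C = (53.30, 0.000). BP is vertical with |BP| = 53.3 and P on the −y side, so P = (0.000, -53.30). The virtual corner opposite B is at (53.30, -53.30). Since A1 is tangent to CQ there, UQ ⟂ CQ and A1 meets RP tangentially, so UR is at right angles to RP, with radius 13.5, so the center U sits 13.5 in from both sides at U = (39.80, -39.80). That places the tangent points at Q = (53.30, -39.80) on CQ and R = (39.80, -53.30) on RP. Then |BR| = |R − B| = 66.52.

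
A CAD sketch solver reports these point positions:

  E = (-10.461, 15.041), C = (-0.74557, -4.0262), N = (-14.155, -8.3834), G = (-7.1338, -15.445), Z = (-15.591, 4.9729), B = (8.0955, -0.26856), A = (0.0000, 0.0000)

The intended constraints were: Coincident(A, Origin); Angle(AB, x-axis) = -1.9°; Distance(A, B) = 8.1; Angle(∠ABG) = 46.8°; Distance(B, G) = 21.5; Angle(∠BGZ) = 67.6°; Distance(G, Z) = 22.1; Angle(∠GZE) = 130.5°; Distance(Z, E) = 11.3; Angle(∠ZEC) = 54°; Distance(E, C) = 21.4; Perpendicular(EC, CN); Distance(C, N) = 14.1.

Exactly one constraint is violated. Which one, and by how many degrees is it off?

Perpendicular(EC, CN) — off by 9.00°.

A = (0.00, 0.00) ✓; AB at -1.900° ✓; |AB| = 8.100 ✓; ∠ABG = 46.80° ✓; |BG| = 21.50 ✓; ∠BGZ = 67.60° ✓; |GZ| = 22.10 ✓; ∠GZE = 130.5° ✓; |ZE| = 11.30 ✓; ∠ZEC = 54.00° ✓; |EC| = 21.40 ✓; ∠(EC, CN) = 99.00° ✗; |CN| = 14.10 ✓.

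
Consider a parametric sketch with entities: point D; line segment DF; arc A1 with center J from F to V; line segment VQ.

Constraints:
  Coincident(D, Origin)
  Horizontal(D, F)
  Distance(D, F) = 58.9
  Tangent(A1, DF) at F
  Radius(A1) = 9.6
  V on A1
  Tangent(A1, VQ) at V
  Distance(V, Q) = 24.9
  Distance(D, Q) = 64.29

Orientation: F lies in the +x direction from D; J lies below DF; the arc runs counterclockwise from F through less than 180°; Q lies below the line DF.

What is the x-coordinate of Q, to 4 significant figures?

53.45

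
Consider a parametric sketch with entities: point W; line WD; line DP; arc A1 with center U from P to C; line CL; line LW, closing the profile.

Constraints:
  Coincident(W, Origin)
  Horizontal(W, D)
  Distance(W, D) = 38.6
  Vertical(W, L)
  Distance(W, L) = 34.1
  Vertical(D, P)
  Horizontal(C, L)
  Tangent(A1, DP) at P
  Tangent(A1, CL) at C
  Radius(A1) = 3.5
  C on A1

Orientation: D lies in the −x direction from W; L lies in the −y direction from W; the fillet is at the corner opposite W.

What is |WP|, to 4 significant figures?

49.26

The virtual corner opposite W is at (-38.60, -34.10). A1 meets DP tangentially, so UP is at right angles to DP and the tangent condition forces UC to be normal to CL, with radius 3.5, so the center U sits 3.5 in from both sides at U = (-35.10, -30.60). That places the tangent points at P = (-38.60, -30.60) on DP and C = (-35.10, -34.10) on CL. Then |WP| = |P − W| = 49.26.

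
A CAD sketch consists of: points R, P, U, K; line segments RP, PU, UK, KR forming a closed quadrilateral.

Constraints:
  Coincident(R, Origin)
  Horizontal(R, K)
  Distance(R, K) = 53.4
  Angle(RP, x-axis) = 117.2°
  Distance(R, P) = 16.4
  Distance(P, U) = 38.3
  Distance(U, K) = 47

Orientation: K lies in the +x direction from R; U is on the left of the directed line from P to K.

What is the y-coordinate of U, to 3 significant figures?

36.6

R is at the origin; R and K share the same y with |RK| = 53.4 and K in +x, so K = (53.4, 0). RP runs at 117.2° with |RP| = 16.4, so P = (-7.50, 14.6). U is determined by |PU| = 38.3 and |UK| = 47.0 together: it lies at the intersection of circle(P, 38.3) and circle(K, 47.0). With |PK| = 62.6, the foot of the radical line on PK is 25.4 from P and the perpendicular offset is √(38.3² − 25.4²) = 28.7. Taking the left-of-PK solution: U = (23.9, 36.6).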